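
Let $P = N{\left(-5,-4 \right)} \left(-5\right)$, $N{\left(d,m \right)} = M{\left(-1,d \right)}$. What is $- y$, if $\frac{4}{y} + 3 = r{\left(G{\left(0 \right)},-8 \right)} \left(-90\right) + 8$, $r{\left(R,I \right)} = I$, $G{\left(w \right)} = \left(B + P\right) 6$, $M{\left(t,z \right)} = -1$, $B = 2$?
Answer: $- \frac{4}{725} \approx -0.0055172$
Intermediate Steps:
$N{\left(d,m \right)} = -1$
$P = 5$ ($P = \left(-1\right) \left(-5\right) = 5$)
$G{\left(w \right)} = 42$ ($G{\left(w \right)} = \left(2 + 5\right) 6 = 7 \cdot 6 = 42$)
$y = \frac{4}{725}$ ($y = \frac{4}{-3 + \left(\left(-8\right) \left(-90\right) + 8\right)} = \frac{4}{-3 + \left(720 + 8\right)} = \frac{4}{-3 + 728} = \frac{4}{725} \approx 0.0055172$)
$- y = \left(-1\right) \frac{4}{725} = - \frac{4}{725}$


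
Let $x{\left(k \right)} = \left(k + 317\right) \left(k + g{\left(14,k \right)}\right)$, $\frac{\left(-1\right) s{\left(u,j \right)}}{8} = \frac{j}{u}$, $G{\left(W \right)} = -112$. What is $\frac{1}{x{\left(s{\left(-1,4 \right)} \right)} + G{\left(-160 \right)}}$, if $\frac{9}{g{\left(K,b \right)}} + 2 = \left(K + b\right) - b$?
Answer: $\frac{4}{45271} \approx 8.8357 \cdot 10^{-5}$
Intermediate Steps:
$g{\left(K,b \right)} = \frac{9}{-2 + K}$ ($g{\left(K,b \right)} = \frac{9}{-2 + \left(\left(K + b\right) - b\right)} = \frac{9}{-2 + K}$)
$s{\left(u,j \right)} = - \frac{8 j}{u}$ ($s{\left(u,j \right)} = - 8 \frac{j}{u} = - \frac{8 j}{u}$)
$x{\left(k \right)} = \left(317 + k\right) \left(\frac{3}{4} + k\right)$ ($x{\left(k \right)} = \left(k + 317\right) \left(k + \frac{9}{-2 + 14}\right) = \left(317 + k\right) \left(k + \frac{9}{12}\right) = \left(317 + k\right) \left(k + 9 \cdot \frac{1}{12}\right) = \left(317 + k\right) \left(k + \frac{3}{4}\right) = \left(317 + k\right) \left(\frac{3}{4} + k\right)$)
$\frac{1}{x{\left(s{\left(-1,4 \right)} \right)} + G{\left(-160 \right)}} = \frac{1}{\left(\frac{951}{4} + \left(\left(-8\right) 4 \frac{1}{-1}\right)^{2} + \frac{1271 \left(\left(-8\right) 4 \frac{1}{-1}\right)}{4}\right) - 112} = \frac{1}{\left(\frac{951}{4} + \left(\left(-8\right) 4 \left(-1\right)\right)^{2} + \frac{1271 \left(\left(-8\right) 4 \left(-1\right)\right)}{4}\right) - 112} = \frac{1}{\left(\frac{951}{4} + 32^{2} + \frac{1271}{4} \cdot 32\right) - 112} = \frac{1}{\left(\frac{951}{4} + 1024 + 10168\right) - 112} = \frac{1}{\frac{45719}{4} - 112} = \frac{1}{\frac{45271}{4}} = \frac{4}{45271}$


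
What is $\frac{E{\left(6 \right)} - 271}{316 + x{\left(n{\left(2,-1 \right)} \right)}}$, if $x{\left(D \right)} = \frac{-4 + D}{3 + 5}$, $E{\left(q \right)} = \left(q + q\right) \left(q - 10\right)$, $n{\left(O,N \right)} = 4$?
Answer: $- \frac{319}{316} \approx -1.0095$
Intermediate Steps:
$E{\left(q \right)} = 2 q \left(-10 + q\right)$
$x{\left(D \right)} = - \frac{1}{2} + \frac{D}{8}$ ($x{\left(D \right)} = \frac{-4 + D}{8} = \left(-4 + D\right) \frac{1}{8} = - \frac{1}{2} + \frac{D}{8}$)
$\frac{E{\left(6 \right)} - 271}{316 + x{\left(n{\left(2,-1 \right)} \right)}} = \frac{2 \cdot 6 \left(-10 + 6\right) - 271}{316 + \left(- \frac{1}{2} + \frac{1}{8} \cdot 4\right)} = \frac{2 \cdot 6 \left(-4\right) - 271}{316 + \left(- \frac{1}{2} + \frac{1}{2}\right)} = \frac{-48 - 271}{316 + 0} = - \frac{319}{316}$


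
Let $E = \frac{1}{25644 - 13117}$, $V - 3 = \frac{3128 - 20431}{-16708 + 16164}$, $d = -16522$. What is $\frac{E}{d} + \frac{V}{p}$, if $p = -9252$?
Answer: $- \frac{1959501348989}{520851864779136} \approx -0.0037621$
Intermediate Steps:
$V = \frac{18935}{544}$ ($V = 3 + \frac{3128 - 20431}{-16708 + 16164} = 3 - \frac{17303}{-544} = 3 - - \frac{17303}{544} = 3 + \frac{17303}{544} = \frac{18935}{544} \approx 34.807$)
$E = \frac{1}{12527} \approx 7.9828 \cdot 10^{-5}$
$\frac{E}{d} + \frac{V}{p} = \frac{1}{12527 \left(-16522\right)} + \frac{18935}{544 \left(-9252\right)} = \frac{1}{12527} \left(- \frac{1}{16522}\right) + \frac{18935}{544} \left(- \frac{1}{9252}\right) = - \frac{1}{206971094} - \frac{18935}{5033088} = - \frac{1959501348989}{520851864779136}$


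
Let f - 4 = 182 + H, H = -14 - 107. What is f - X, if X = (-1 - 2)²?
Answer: 56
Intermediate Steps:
X = 9 (X = (-3)² = 9)
H = -121
f = 65 (f = 4 + (182 - 121) = 4 + 61 = 65)
f - X = 65 - 1*9 = 65 - 9 = 56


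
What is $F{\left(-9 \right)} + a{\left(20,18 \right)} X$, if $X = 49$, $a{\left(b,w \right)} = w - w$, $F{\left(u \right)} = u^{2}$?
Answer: $81$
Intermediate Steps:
$a{\left(b,w \right)} = 0$
$F{\left(-9 \right)} + a{\left(20,18 \right)} X = \left(-9\right)^{2} + 0 \cdot 49 = 81 + 0 = 81$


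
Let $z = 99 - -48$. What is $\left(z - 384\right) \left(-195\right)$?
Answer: $46215$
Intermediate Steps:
$z = 147$ ($z = 99 + 48 = 147$)
$\left(z - 384\right) \left(-195\right) = \left(147 - 384\right) \left(-195\right) = \left(-237\right) \left(-195\right) = 46215$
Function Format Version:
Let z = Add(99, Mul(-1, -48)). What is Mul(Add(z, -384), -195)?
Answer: 46215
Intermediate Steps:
z = 147 (z = Add(99, 48) = 147)
Mul(Add(z, -384), -195) = Mul(Add(147, -384), -195) = Mul(-237, -195) = 46215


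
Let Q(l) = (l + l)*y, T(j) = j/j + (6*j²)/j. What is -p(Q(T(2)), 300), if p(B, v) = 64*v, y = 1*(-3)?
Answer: -19200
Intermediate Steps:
y = -3
T(j) = 1 + 6*j
Q(l) = -6*l (Q(l) = (l + l)*(-3) = (2*l)*(-3) = -6*l)
-p(Q(T(2)), 300) = -64*300 = -1*19200 = -19200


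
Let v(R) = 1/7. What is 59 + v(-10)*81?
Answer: 494/7 ≈ 70.571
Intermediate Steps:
v(R) = ⅐
59 + v(-10)*81 = 59 + (⅐)*81 = 59 + 81/7 = 494/7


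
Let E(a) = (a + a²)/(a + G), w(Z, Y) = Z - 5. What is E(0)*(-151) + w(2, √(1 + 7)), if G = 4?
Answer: -3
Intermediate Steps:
w(Z, Y) = -5 + Z
E(a) = (a + a²)/(4 + a) (E(a) = (a + a²)/(a + 4) = (a + a²)/(4 + a))
E(0)*(-151) + w(2, √(1 + 7)) = (0*(1 + 0)/(4 + 0))*(-151) + (-5 + 2) = (0*1/4)*(-151) - 3 = (0*(¼)*1)*(-151) - 3 = 0*(-151) - 3 = 0 - 3 = -3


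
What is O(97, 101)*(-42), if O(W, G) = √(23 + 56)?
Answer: -42*√79 ≈ -373.30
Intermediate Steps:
O(W, G) = √79
O(97, 101)*(-42) = √79*(-42) = -42*√79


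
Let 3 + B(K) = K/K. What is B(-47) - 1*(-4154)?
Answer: 4152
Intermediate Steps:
B(K) = -2 (B(K) = -3 + K/K = -3 + 1 = -2)
B(-47) - 1*(-4154) = -2 - 1*(-4154) = -2 + 4154 = 4152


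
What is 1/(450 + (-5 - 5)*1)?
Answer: 1/440 ≈ 0.0022727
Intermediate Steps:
1/(450 + (-5 - 5)*1) = 1/(450 - 10*1) = 1/(450 - 10) = 1/440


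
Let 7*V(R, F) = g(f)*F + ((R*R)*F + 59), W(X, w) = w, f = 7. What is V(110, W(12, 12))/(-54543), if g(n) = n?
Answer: -145343/381801 ≈ -0.38068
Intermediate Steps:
V(R, F) = 59/7 + F + F*R**2/7 (V(R, F) = (7*F + ((R*R)*F + 59))/7 = (7*F + (R**2*F + 59))/7 = (7*F + (F*R**2 + 59))/7 = (7*F + (59 + F*R**2))/7 = (59 + 7*F + F*R**2)/7 = 59/7 + F + F*R**2/7)
V(110, W(12, 12))/(-54543) = (59/7 + 12 + (1/7)*12*110**2)/(-54543) = (59/7 + 12 + (1/7)*12*12100)*(-1/54543) = (59/7 + 12 + 145200/7)*(-1/54543) = (145343/7)*(-1/54543) = -145343/381801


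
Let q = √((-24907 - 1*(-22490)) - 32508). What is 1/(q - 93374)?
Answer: -93374/8718738801 - 5*I*√1397/8718738801 ≈ -1.071e-5 - 2.1435e-8*I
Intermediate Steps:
q = 5*I*√1397 (q = √((-24907 + 22490) - 32508) = √(-2417 - 32508) = √(-34925) = 5*I*√1397 ≈ 186.88*I)
1/(q - 93374) = 1/(5*I*√1397 - 93374) = 1/(-93374 + 5*I*√1397)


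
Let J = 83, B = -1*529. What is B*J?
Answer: -43907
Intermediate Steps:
B = -529
B*J = -529*83 = -43907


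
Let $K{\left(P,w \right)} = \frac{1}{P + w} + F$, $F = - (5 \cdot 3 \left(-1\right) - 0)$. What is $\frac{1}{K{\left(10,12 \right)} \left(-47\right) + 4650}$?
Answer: $\frac{22}{86743} \approx 0.00025362$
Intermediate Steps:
$F = 15$ ($F = - (15 \left(-1\right) + 0) = - (-15 + 0) = \left(-1\right) \left(-15\right) = 15$)
$K{\left(P,w \right)} = 15 + \frac{1}{P + w}$ ($K{\left(P,w \right)} = \frac{1}{P + w} + 15 = 15 + \frac{1}{P + w}$)
$\frac{1}{K{\left(10,12 \right)} \left(-47\right) + 4650} = \frac{1}{\frac{1 + 15 \cdot 10 + 15 \cdot 12}{10 + 12} \left(-47\right) + 4650} = \frac{1}{\frac{1 + 150 + 180}{22} \left(-47\right) + 4650} = \frac{1}{\frac{1}{22} \cdot 331 \left(-47\right) + 4650} = \frac{1}{\frac{331}{22} \left(-47\right) + 4650} = \frac{1}{- \frac{15557}{22} + 4650} = \frac{1}{\frac{86743}{22}} = \frac{22}{86743}$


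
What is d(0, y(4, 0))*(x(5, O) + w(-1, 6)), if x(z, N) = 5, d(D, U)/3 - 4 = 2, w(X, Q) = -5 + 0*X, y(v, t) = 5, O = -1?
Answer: 0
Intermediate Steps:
w(X, Q) = -5 (w(X, Q) = -5 + 0 = -5)
d(D, U) = 18 (d(D, U) = 12 + 3*2 = 12 + 6 = 18)
d(0, y(4, 0))*(x(5, O) + w(-1, 6)) = 18*(5 - 5) = 18*0 = 0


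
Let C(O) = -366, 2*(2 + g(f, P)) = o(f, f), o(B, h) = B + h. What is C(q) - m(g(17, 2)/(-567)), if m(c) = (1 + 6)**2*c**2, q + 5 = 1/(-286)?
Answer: -266839/729 ≈ -366.03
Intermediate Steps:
g(f, P) = -2 + f (g(f, P) = -2 + (f + f)/2 = -2 + (2*f)/2 = -2 + f)
q = -1431/286 (q = -5 + 1/(-286) = -5 - 1/286 = -1431/286 ≈ -5.0035)
m(c) = 49*c**2 (m(c) = 7**2*c**2 = 49*c**2)
C(q) - m(g(17, 2)/(-567)) = -366 - 49*((-2 + 17)/(-567))**2 = -366 - 49*(15*(-1/567))**2 = -366 - 49*(-5/189)**2 = -366 - 49*25/35721 = -366 - 1*25/729 = -366 - 25/729 = -266839/729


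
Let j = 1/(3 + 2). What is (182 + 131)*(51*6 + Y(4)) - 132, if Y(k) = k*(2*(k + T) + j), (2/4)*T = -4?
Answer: 429402/5 ≈ 85880.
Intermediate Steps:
T = -8 (T = 2*(-4) = -8)
j = ⅕ (j = 1/5 = ⅕ ≈ 0.20000)
Y(k) = k*(-79/5 + 2*k) (Y(k) = k*(2*(k - 8) + ⅕) = k*(2*(-8 + k) + ⅕) = k*((-16 + 2*k) + ⅕) = k*(-79/5 + 2*k))
(182 + 131)*(51*6 + Y(4)) - 132 = (182 + 131)*(51*6 + (⅕)*4*(-79 + 10*4)) - 132 = 313*(306 + (⅕)*4*(-79 + 40)) - 132 = 313*(306 + (⅕)*4*(-39)) - 132 = 313*(306 - 156/5) - 132 = 313*(1374/5) - 132 = 430062/5 - 132 = 429402/5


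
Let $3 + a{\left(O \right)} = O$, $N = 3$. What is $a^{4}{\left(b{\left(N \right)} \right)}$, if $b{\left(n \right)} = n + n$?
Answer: $81$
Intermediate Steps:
$b{\left(n \right)} = 2 n$
$a{\left(O \right)} = -3 + O$
$a^{4}{\left(b{\left(N \right)} \right)} = \left(-3 + 2 \cdot 3\right)^{4} = \left(-3 + 6\right)^{4} = 3^{4} = 81$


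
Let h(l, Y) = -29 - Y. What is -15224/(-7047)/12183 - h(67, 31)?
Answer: 5151231284/85853601 ≈ 60.000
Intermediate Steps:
-15224/(-7047)/12183 - h(67, 31) = -15224/(-7047)/12183 - (-29 - 1*31) = -15224*(-1/7047)*(1/12183) - (-29 - 31) = (15224/7047)*(1/12183) - 1*(-60) = 15224/85853601 + 60 = 5151231284/85853601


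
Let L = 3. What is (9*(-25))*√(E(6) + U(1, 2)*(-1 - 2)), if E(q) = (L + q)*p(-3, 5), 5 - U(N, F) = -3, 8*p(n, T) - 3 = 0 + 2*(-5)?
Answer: -225*I*√510/4 ≈ -1270.3*I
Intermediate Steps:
p(n, T) = -7/8 (p(n, T) = 3/8 + (0 + 2*(-5))/8 = 3/8 + (0 - 10)/8 = 3/8 + (⅛)*(-10) = 3/8 - 5/4 = -7/8)
U(N, F) = 8 (U(N, F) = 5 - 1*(-3) = 5 + 3 = 8)
E(q) = -21/8 - 7*q/8 (E(q) = (3 + q)*(-7/8) = -21/8 - 7*q/8)
(9*(-25))*√(E(6) + U(1, 2)*(-1 - 2)) = (9*(-25))*√((-21/8 - 7/8*6) + 8*(-1 - 2)) = -225*√((-21/8 - 21/4) + 8*(-3)) = -225*√(-63/8 - 24) = -225*I*√510/4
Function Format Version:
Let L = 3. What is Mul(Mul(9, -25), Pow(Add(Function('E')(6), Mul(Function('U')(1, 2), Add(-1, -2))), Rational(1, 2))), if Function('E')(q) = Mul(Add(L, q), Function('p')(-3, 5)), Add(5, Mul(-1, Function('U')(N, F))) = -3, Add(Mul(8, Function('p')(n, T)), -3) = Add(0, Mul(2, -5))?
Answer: Mul(Rational(-225, 4), I, Pow(510, Rational(1, 2))) ≈ Mul(-1270.3, I)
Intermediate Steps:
Function('p')(n, T) = Rational(-7, 8) (Function('p')(n, T) = Add(Rational(3, 8), Mul(Rational(1, 8), Add(0, Mul(2, -5)))) = Add(Rational(3, 8), Mul(Rational(1, 8), Add(0, -10))) = Add(Rational(3, 8), Mul(Rational(1, 8), -10)) = Add(Rational(3, 8), Rational(-5, 4)) = Rational(-7, 8))
Function('U')(N, F) = 8 (Function('U')(N, F) = Add(5, Mul(-1, -3)) = Add(5, 3) = 8)
Function('E')(q) = Add(Rational(-21, 8), Mul(Rational(-7, 8), q)) (Function('E')(q) = Mul(Add(3, q), Rational(-7, 8)) = Add(Rational(-21, 8), Mul(Rational(-7, 8), q)))
Mul(Mul(9, -25), Pow(Add(Function('E')(6), Mul(Function('U')(1, 2), Add(-1, -2))), Rational(1, 2))) = Mul(Mul(9, -25), Pow(Add(Add(Rational(-21, 8), Mul(Rational(-7, 8), 6)), Mul(8, Add(-1, -2))), Rational(1, 2))) = Mul(-225, Pow(Add(Add(Rational(-21, 8), Rational(-21, 4)), Mul(8, -3)), Rational(1, 2))) = Mul(-225, Pow(Add(Rational(-63, 8), -24), Rational(1, 2))) = Mul(-225, Pow(Rational(-255, 8), Rational(1, 2))) = Mul(-225, Mul(Rational(1, 4), I, Pow(510, Rational(1, 2)))) = Mul(Rational(-225, 4), I, Pow(510, Rational(1, 2)))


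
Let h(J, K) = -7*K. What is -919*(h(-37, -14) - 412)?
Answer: 288566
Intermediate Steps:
-919*(h(-37, -14) - 412) = -919*(-7*(-14) - 412) = -919*(98 - 412) = -919*(-314) = 288566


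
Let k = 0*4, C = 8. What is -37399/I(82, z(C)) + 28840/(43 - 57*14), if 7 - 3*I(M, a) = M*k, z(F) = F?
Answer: -16982123/1057 ≈ -16066.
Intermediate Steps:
k = 0
I(M, a) = 7/3 (I(M, a) = 7/3 - M*0/3 = 7/3 - 1/3*0 = 7/3 + 0 = 7/3)
-37399/I(82, z(C)) + 28840/(43 - 57*14) = -37399/7/3 + 28840/(43 - 57*14) = -37399*3/7 + 28840/(43 - 798) = -112197/7 + 28840/(-755) = -112197/7 + 28840*(-1/755) = -112197/7 - 5768/151 = -16982123/1057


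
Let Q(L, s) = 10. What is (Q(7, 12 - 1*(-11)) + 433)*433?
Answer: 191819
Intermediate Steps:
(Q(7, 12 - 1*(-11)) + 433)*433 = (10 + 433)*433 = 443*433 = 191819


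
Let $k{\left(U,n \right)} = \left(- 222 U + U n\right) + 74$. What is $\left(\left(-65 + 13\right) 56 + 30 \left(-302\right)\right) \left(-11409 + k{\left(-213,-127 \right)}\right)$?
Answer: $-754259944$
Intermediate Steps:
$k{\left(U,n \right)} = 74 - 222 U + U n$
$\left(\left(-65 + 13\right) 56 + 30 \left(-302\right)\right) \left(-11409 + k{\left(-213,-127 \right)}\right) = \left(\left(-65 + 13\right) 56 + 30 \left(-302\right)\right) \left(-11409 - -74411\right) = \left(\left(-52\right) 56 - 9060\right) \left(-11409 + \left(74 + 47286 + 27051\right)\right) = \left(-2912 - 9060\right) \left(-11409 + 74411\right) = \left(-11972\right) 63002 = -754259944$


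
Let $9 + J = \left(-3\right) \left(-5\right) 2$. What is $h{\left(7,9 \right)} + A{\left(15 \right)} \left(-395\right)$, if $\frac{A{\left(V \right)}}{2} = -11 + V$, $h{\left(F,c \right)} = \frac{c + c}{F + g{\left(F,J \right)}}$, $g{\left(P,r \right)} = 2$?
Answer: $-3158$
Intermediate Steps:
$J = 21$ ($J = -9 + \left(-3\right) \left(-5\right) 2 = -9 + 15 \cdot 2 = -9 + 30 = 21$)
$h{\left(F,c \right)} = \frac{2 c}{2 + F}$ ($h{\left(F,c \right)} = \frac{c + c}{F + 2} = \frac{2 c}{2 + F}$)
$A{\left(V \right)} = -22 + 2 V$ ($A{\left(V \right)} = 2 \left(-11 + V\right) = -22 + 2 V$)
$h{\left(7,9 \right)} + A{\left(15 \right)} \left(-395\right) = 2 \cdot 9 \frac{1}{2 + 7} + \left(-22 + 2 \cdot 15\right) \left(-395\right) = 2 \cdot 9 \cdot \frac{1}{9} + \left(-22 + 30\right) \left(-395\right) = 2 \cdot 9 \cdot \frac{1}{9} + 8 \left(-395\right) = 2 - 3160 = -3158$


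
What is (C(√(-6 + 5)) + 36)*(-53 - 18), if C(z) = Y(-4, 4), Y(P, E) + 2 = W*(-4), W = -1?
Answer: -2698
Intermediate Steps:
Y(P, E) = 2 (Y(P, E) = -2 - 1*(-4) = -2 + 4 = 2)
C(z) = 2
(C(√(-6 + 5)) + 36)*(-53 - 18) = (2 + 36)*(-53 - 18) = 38*(-71) = -2698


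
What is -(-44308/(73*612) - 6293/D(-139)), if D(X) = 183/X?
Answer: -3255932924/681309 ≈ -4778.9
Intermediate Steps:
-(-44308/(73*612) - 6293/D(-139)) = -(-44308/(73*612) - 6293/(183/(-139))) = -(-44308/44676 - 6293/(183*(-1/139))) = -(-44308*1/44676 - 6293/(-183/139)) = -(-11077/11169 - 6293*(-139/183)) = -(-11077/11169 + 874727/183) = -1*3255932924/681309 = -3255932924/681309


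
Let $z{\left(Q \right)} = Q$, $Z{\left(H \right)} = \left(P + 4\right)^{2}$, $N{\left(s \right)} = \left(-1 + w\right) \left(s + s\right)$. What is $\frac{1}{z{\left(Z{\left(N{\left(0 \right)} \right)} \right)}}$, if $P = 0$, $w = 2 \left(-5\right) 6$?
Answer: $\frac{1}{16} \approx 0.0625$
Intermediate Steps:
$w = -60$ ($w = \left(-10\right) 6 = -60$)
$N{\left(s \right)} = - 122 s$ ($N{\left(s \right)} = \left(-1 - 60\right) \left(s + s\right) = - 61 \cdot 2 s = - 122 s$)
$Z{\left(H \right)} = 16$ ($Z{\left(H \right)} = \left(0 + 4\right)^{2} = 4^{2} = 16$)
$\frac{1}{z{\left(Z{\left(N{\left(0 \right)} \right)} \right)}} = \frac{1}{16}$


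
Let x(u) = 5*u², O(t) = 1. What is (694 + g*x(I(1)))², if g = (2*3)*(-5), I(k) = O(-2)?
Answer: 295936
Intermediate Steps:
I(k) = 1
g = -30 (g = 6*(-5) = -30)
(694 + g*x(I(1)))² = (694 - 150*1²)² = (694 - 150)² = 544² = 295936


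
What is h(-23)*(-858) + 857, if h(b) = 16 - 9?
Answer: -5149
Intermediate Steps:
h(b) = 7
h(-23)*(-858) + 857 = 7*(-858) + 857 = -6006 + 857 = -5149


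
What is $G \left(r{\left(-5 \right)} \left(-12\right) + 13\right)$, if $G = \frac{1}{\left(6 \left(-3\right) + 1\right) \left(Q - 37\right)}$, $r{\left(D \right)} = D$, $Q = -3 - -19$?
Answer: $\frac{73}{357} \approx 0.20448$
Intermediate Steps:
$Q = 16$ ($Q = -3 + 19 = 16$)
$G = \frac{1}{357}$ ($G = \frac{1}{\left(6 \left(-3\right) + 1\right) \left(16 - 37\right)} = \frac{1}{\left(-18 + 1\right) \left(-21\right)} = \frac{1}{\left(-17\right) \left(-21\right)} = \frac{1}{357} \approx 0.0028011$)
$G \left(r{\left(-5 \right)} \left(-12\right) + 13\right) = \frac{\left(-5\right) \left(-12\right) + 13}{357} = \frac{60 + 13}{357} = \frac{1}{357} \cdot 73 = \frac{73}{357}$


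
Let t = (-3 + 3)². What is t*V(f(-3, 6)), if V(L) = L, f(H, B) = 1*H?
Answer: 0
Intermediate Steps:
f(H, B) = H
t = 0 (t = 0² = 0)
t*V(f(-3, 6)) = 0*(-3) = 0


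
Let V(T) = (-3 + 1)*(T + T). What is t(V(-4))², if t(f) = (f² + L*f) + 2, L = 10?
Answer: 174724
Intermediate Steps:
V(T) = -4*T
t(f) = 2 + f² + 10*f (t(f) = (f² + 10*f) + 2 = 2 + f² + 10*f)
t(V(-4))² = (2 + (-4*(-4))² + 10*(-4*(-4)))² = (2 + 16² + 10*16)² = (2 + 256 + 160)² = 418² = 174724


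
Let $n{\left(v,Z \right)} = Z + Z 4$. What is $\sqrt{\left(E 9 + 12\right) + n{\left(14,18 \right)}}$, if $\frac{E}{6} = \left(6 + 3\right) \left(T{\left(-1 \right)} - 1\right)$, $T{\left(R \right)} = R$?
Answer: $i \sqrt{870} \approx 29.496 i$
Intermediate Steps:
$n{\left(v,Z \right)} = 5 Z$ ($n{\left(v,Z \right)} = Z + 4 Z = 5 Z$)
$E = -108$ ($E = 6 \left(6 + 3\right) \left(-1 - 1\right) = 6 \cdot 9 \left(-2\right) = 6 \left(-18\right) = -108$)
$\sqrt{\left(E 9 + 12\right) + n{\left(14,18 \right)}} = \sqrt{\left(\left(-108\right) 9 + 12\right) + 5 \cdot 18} = \sqrt{\left(-972 + 12\right) + 90} = \sqrt{-960 + 90} = \sqrt{-870} = i \sqrt{870}$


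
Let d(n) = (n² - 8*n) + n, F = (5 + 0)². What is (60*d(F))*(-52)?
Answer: -1404000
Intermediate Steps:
F = 25 (F = 5² = 25)
d(n) = n² - 7*n
(60*d(F))*(-52) = (60*(25*(-7 + 25)))*(-52) = (60*(25*18))*(-52) = (60*450)*(-52) = 27000*(-52) = -1404000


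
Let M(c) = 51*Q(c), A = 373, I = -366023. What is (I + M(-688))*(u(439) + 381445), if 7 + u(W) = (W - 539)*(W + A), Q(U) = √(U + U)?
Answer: -109894013474 + 61248552*I*√86 ≈ -1.0989e+11 + 5.68e+8*I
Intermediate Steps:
Q(U) = √2*√U (Q(U) = √(2*U) = √2*√U)
u(W) = -7 + (-539 + W)*(373 + W) (u(W) = -7 + (W - 539)*(W + 373) = -7 + (-539 + W)*(373 + W))
M(c) = 51*√2*√c (M(c) = 51*(√2*√c) = 51*√2*√c)
(I + M(-688))*(u(439) + 381445) = (-366023 + 51*√2*√(-688))*((-201054 + 439² - 166*439) + 381445) = (-366023 + 51*√2*(4*I*√43))*((-201054 + 192721 - 72874) + 381445) = (-366023 + 204*I*√86)*(-81207 + 381445) = (-366023 + 204*I*√86)*300238 = -109894013474 + 61248552*I*√86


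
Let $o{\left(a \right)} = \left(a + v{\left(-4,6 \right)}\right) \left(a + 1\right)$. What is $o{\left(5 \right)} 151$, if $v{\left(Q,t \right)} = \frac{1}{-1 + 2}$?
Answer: $5436$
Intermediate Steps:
$v{\left(Q,t \right)} = 1$ ($v{\left(Q,t \right)} = 1^{-1} = 1$)
$o{\left(a \right)} = \left(1 + a\right)^{2}$ ($o{\left(a \right)} = \left(a + 1\right) \left(a + 1\right) = \left(1 + a\right) \left(1 + a\right) = \left(1 + a\right)^{2}$)
$o{\left(5 \right)} 151 = \left(1 + 5^{2} + 2 \cdot 5\right) 151 = \left(1 + 25 + 10\right) 151 = 36 \cdot 151 = 5436$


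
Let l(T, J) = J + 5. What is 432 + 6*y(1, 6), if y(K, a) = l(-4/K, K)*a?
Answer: 648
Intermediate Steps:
l(T, J) = 5 + J
y(K, a) = a*(5 + K) (y(K, a) = (5 + K)*a = a*(5 + K))
432 + 6*y(1, 6) = 432 + 6*(6*(5 + 1)) = 432 + 6*(6*6) = 432 + 6*36 = 432 + 216 = 648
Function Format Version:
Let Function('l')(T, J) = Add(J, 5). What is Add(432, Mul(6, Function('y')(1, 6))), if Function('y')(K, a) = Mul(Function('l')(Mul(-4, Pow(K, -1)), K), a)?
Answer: 648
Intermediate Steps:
Function('l')(T, J) = Add(5, J)
Function('y')(K, a) = Mul(a, Add(5, K)) (Function('y')(K, a) = Mul(Add(5, K), a) = Mul(a, Add(5, K)))
Add(432, Mul(6, Function('y')(1, 6))) = Add(432, Mul(6, Mul(6, Add(5, 1)))) = Add(432, Mul(6, Mul(6, 6))) = Add(432, Mul(6, 36)) = Add(432, 216) = 648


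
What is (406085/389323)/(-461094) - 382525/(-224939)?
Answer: 43654604274695/25670573408766 ≈ 1.7006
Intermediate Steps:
(406085/389323)/(-461094) - 382525/(-224939) = (406085*(1/389323))*(-1/461094) - 382525*(-1/224939) = (406085/389323)*(-1/461094) + 2675/1573 = -406085/179514499362 + 2675/1573 = 43654604274695/25670573408766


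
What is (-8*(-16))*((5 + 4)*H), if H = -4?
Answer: -4608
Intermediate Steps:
(-8*(-16))*((5 + 4)*H) = (-8*(-16))*((5 + 4)*(-4)) = 128*(9*(-4)) = 128*(-36) = -4608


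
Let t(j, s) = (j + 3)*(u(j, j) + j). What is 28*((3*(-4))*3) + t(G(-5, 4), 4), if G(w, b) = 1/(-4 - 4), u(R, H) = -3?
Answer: -65087/64 ≈ -1017.0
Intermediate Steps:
G(w, b) = -⅛ (G(w, b) = 1/(-8) = -⅛)
t(j, s) = (-3 + j)*(3 + j) (t(j, s) = (j + 3)*(-3 + j) = (3 + j)*(-3 + j) = (-3 + j)*(3 + j))
28*((3*(-4))*3) + t(G(-5, 4), 4) = 28*((3*(-4))*3) + (-9 + (-⅛)²) = 28*(-12*3) + (-9 + 1/64) = 28*(-36) - 575/64 = -1008 - 575/64 = -65087/64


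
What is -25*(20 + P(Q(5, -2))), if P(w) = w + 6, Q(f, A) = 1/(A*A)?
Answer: -2625/4 ≈ -656.25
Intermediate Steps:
Q(f, A) = A⁻² (Q(f, A) = 1/(A²) = A⁻²)
P(w) = 6 + w
-25*(20 + P(Q(5, -2))) = -25*(20 + (6 + (-2)⁻²)) = -25*(20 + (6 + ¼)) = -25*(20 + 25/4) = -25*105/4 = -2625/4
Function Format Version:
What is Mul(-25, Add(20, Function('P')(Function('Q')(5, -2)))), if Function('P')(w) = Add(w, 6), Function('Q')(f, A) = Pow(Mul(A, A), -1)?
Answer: Rational(-2625, 4) ≈ -656.25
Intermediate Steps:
Function('Q')(f, A) = Pow(A, -2) (Function('Q')(f, A) = Pow(Pow(A, 2), -1) = Pow(A, -2))
Function('P')(w) = Add(6, w)
Mul(-25, Add(20, Function('P')(Function('Q')(5, -2)))) = Mul(-25, Add(20, Add(6, Pow(-2, -2)))) = Mul(-25, Add(20, Add(6, Rational(1, 4)))) = Mul(-25, Add(20, Rational(25, 4))) = Mul(-25, Rational(105, 4)) = Rational(-2625, 4)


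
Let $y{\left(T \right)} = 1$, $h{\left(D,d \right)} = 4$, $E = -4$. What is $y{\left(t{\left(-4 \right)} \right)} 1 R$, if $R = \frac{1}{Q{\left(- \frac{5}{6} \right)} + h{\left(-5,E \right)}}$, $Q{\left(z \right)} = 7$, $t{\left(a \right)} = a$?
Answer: $\frac{1}{11} \approx 0.090909$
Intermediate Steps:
$R = \frac{1}{11}$ ($R = \frac{1}{7 + 4} = \frac{1}{11} \approx 0.090909$)
$y{\left(t{\left(-4 \right)} \right)} 1 R = 1 \cdot 1 \cdot \frac{1}{11} = 1 \cdot \frac{1}{11} = \frac{1}{11}$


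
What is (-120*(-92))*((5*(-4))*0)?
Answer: 0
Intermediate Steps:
(-120*(-92))*((5*(-4))*0) = 11040*(-20*0) = 11040*0 = 0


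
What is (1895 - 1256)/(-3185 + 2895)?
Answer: -639/290 ≈ -2.2034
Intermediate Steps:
(1895 - 1256)/(-3185 + 2895) = 639/(-290) = 639*(-1/290) = -639/290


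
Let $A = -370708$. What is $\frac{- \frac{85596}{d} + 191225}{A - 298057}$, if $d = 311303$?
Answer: $- \frac{59528830579}{208188550795} \approx -0.28594$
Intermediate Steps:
$\frac{- \frac{85596}{d} + 191225}{A - 298057} = \frac{- \frac{85596}{311303} + 191225}{-370708 - 298057} = \frac{\left(-85596\right) \frac{1}{311303} + 191225}{-668765} = \left(- \frac{85596}{311303} + 191225\right) \left(- \frac{1}{668765}\right) = \frac{59528830579}{311303} \left(- \frac{1}{668765}\right) = - \frac{59528830579}{208188550795}$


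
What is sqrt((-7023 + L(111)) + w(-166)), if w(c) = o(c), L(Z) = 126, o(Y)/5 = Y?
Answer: I*sqrt(7727) ≈ 87.903*I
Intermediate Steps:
o(Y) = 5*Y
w(c) = 5*c
sqrt((-7023 + L(111)) + w(-166)) = sqrt((-7023 + 126) + 5*(-166)) = sqrt(-6897 - 830) = sqrt(-7727) = I*sqrt(7727)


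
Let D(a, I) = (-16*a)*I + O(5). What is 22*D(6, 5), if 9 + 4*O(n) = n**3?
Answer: -9922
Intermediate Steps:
O(n) = -9/4 + n**3/4
D(a, I) = 29 - 16*I*a (D(a, I) = (-16*a)*I + (-9/4 + (1/4)*5**3) = -16*I*a + (-9/4 + (1/4)*125) = -16*I*a + (-9/4 + 125/4) = -16*I*a + 29 = 29 - 16*I*a)
22*D(6, 5) = 22*(29 - 16*5*6) = 22*(29 - 480) = 22*(-451) = -9922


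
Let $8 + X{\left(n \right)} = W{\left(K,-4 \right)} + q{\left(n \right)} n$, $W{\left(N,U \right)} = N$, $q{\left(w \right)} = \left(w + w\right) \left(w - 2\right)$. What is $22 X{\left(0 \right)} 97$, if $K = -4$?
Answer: $-25608$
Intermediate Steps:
$q{\left(w \right)} = 2 w \left(-2 + w\right)$
$X{\left(n \right)} = -12 + 2 n^{2} \left(-2 + n\right)$ ($X{\left(n \right)} = -8 + \left(-4 + 2 n \left(-2 + n\right) n\right) = -8 + \left(-4 + 2 n^{2} \left(-2 + n\right)\right) = -12 + 2 n^{2} \left(-2 + n\right)$)
$22 X{\left(0 \right)} 97 = 22 \left(-12 + 2 \cdot 0^{2} \left(-2 + 0\right)\right) 97 = 22 \left(-12 + 2 \cdot 0 \left(-2\right)\right) 97 = 22 \left(-12 + 0\right) 97 = 22 \left(-12\right) 97 = \left(-264\right) 97 = -25608$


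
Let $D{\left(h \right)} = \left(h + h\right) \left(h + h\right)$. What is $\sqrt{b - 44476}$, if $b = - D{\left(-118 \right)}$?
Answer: $2 i \sqrt{25043} \approx 316.5 i$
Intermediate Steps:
$D{\left(h \right)} = 4 h^{2}$ ($D{\left(h \right)} = 2 h 2 h = 4 h^{2}$)
$b = -55696$ ($b = - 4 \left(-118\right)^{2} = - 4 \cdot 13924 = \left(-1\right) 55696 = -55696$)
$\sqrt{b - 44476} = \sqrt{-55696 - 44476} = \sqrt{-100172} = 2 i \sqrt{25043}$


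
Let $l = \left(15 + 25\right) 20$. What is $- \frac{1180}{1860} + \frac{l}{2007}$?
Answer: $- \frac{14671}{62217} \approx -0.2358$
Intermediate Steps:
$l = 800$ ($l = 40 \cdot 20 = 800$)
$- \frac{1180}{1860} + \frac{l}{2007} = - \frac{1180}{1860} + \frac{800}{2007} = \left(-1180\right) \frac{1}{1860} + 800 \cdot \frac{1}{2007} = - \frac{59}{93} + \frac{800}{2007} = - \frac{14671}{62217}$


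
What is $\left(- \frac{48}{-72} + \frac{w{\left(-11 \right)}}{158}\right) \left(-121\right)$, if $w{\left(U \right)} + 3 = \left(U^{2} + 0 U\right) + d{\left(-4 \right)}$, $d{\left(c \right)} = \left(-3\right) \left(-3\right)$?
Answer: $- \frac{84337}{474} \approx -177.93$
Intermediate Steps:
$d{\left(c \right)} = 9$
$w{\left(U \right)} = 6 + U^{2}$ ($w{\left(U \right)} = -3 + \left(\left(U^{2} + 0 U\right) + 9\right) = -3 + \left(\left(U^{2} + 0\right) + 9\right) = -3 + \left(U^{2} + 9\right) = -3 + \left(9 + U^{2}\right) = 6 + U^{2}$)
$\left(- \frac{48}{-72} + \frac{w{\left(-11 \right)}}{158}\right) \left(-121\right) = \left(- \frac{48}{-72} + \frac{6 + \left(-11\right)^{2}}{158}\right) \left(-121\right) = \left(\left(-48\right) \left(- \frac{1}{72}\right) + \left(6 + 121\right) \frac{1}{158}\right) \left(-121\right) = \left(\frac{2}{3} + 127 \cdot \frac{1}{158}\right) \left(-121\right) = \left(\frac{2}{3} + \frac{127}{158}\right) \left(-121\right) = \frac{697}{474} \left(-121\right) = - \frac{84337}{474}$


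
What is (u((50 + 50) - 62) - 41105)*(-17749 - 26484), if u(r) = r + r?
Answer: 1814835757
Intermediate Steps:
u(r) = 2*r
(u((50 + 50) - 62) - 41105)*(-17749 - 26484) = (2*((50 + 50) - 62) - 41105)*(-17749 - 26484) = (2*(100 - 62) - 41105)*(-44233) = (2*38 - 41105)*(-44233) = (76 - 41105)*(-44233) = -41029*(-44233) = 1814835757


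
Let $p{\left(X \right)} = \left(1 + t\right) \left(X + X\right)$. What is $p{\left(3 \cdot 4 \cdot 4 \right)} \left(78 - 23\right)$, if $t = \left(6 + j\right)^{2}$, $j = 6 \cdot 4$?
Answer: $4757280$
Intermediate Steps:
$j = 24$
$t = 900$ ($t = \left(6 + 24\right)^{2} = 30^{2} = 900$)
$p{\left(X \right)} = 1802 X$ ($p{\left(X \right)} = \left(1 + 900\right) \left(X + X\right) = 901 \cdot 2 X = 1802 X$)
$p{\left(3 \cdot 4 \cdot 4 \right)} \left(78 - 23\right) = 1802 \cdot 3 \cdot 4 \cdot 4 \left(78 - 23\right) = 1802 \cdot 12 \cdot 4 \cdot 55 = 1802 \cdot 48 \cdot 55 = 86496 \cdot 55 = 4757280$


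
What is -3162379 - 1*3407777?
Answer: -6570156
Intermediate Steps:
-3162379 - 1*3407777 = -3162379 - 3407777 = -6570156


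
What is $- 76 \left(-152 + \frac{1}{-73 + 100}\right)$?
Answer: $\frac{311828}{27} \approx 11549.0$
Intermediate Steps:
$- 76 \left(-152 + \frac{1}{-73 + 100}\right) = - 76 \left(-152 + \frac{1}{27}\right) = \left(-76\right) \left(- \frac{4103}{27}\right) = \frac{311828}{27}$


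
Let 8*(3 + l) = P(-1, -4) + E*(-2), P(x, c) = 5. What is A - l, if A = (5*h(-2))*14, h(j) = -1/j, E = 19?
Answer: 337/8 ≈ 42.125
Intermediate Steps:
A = 35 (A = (5*(-1/(-2)))*14 = (5*(-1*(-½)))*14 = (5*(½))*14 = (5/2)*14 = 35)
l = -57/8 (l = -3 + (5 + 19*(-2))/8 = -3 + (5 - 38)/8 = -3 + (⅛)*(-33) = -3 - 33/8 = -57/8 ≈ -7.1250)
A - l = 35 - 1*(-57/8) = 35 + 57/8 = 337/8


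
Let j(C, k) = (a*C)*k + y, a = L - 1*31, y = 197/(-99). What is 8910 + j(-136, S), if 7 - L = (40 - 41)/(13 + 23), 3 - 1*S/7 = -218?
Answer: 166731569/33 ≈ 5.0525e+6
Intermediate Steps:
S = 1547 (S = 21 - 7*(-218) = 21 + 1526 = 1547)
L = 253/36 (L = 7 - (40 - 41)/(13 + 23) = 7 - (-1)/36 = 7 - 1*(-1/36) = 7 + 1/36 = 253/36 ≈ 7.0278)
y = -197/99 (y = 197*(-1/99) = -197/99 ≈ -1.9899)
a = -863/36 (a = 253/36 - 1*31 = 253/36 - 31 = -863/36 ≈ -23.972)
j(C, k) = -197/99 - 863*C*k/36 (j(C, k) = (-863*C/36)*k - 197/99 = -863*C*k/36 - 197/99 = -197/99 - 863*C*k/36)
8910 + j(-136, S) = 8910 + (-197/99 - 863/36*(-136)*1547) = 8910 + (-197/99 + 45392074/9) = 8910 + 166437539/33 = 166731569/33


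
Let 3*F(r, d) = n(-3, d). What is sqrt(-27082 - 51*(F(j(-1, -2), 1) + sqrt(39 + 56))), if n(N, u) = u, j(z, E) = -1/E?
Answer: sqrt(-27099 - 51*sqrt(95)) ≈ 166.12*I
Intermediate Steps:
F(r, d) = d/3
sqrt(-27082 - 51*(F(j(-1, -2), 1) + sqrt(39 + 56))) = sqrt(-27082 - 51*((1/3)*1 + sqrt(39 + 56))) = sqrt(-27082 - 51*(1/3 + sqrt(95))) = sqrt(-27082 + (-17 - 51*sqrt(95))) = sqrt(-27099 - 51*sqrt(95))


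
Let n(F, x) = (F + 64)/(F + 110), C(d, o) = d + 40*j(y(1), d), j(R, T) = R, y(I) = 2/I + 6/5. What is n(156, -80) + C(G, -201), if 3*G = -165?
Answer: 9819/133 ≈ 73.827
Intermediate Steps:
G = -55 (G = (⅓)*(-165) = -55)
y(I) = 6/5 + 2/I (y(I) = 2/I + 6*(⅕) = 2/I + 6/5 = 6/5 + 2/I)
C(d, o) = 128 + d (C(d, o) = d + 40*(6/5 + 2/1) = d + 40*(6/5 + 2*1) = d + 40*(6/5 + 2) = d + 40*(16/5) = d + 128 = 128 + d)
n(F, x) = (64 + F)/(110 + F)
n(156, -80) + C(G, -201) = (64 + 156)/(110 + 156) + (128 - 55) = 220/266 + 73 = (1/266)*220 + 73 = 110/133 + 73 = 9819/133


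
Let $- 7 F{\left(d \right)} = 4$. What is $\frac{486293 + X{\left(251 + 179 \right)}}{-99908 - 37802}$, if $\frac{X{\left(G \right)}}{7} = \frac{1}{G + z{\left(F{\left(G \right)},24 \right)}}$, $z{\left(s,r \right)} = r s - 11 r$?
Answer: $- \frac{518388387}{146798860} \approx -3.5313$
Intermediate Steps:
$F{\left(d \right)} = - \frac{4}{7}$ ($F{\left(d \right)} = \left(- \frac{1}{7}\right) 4 = - \frac{4}{7}$)
$z{\left(s,r \right)} = - 11 r + r s$
$X{\left(G \right)} = \frac{7}{- \frac{1944}{7} + G}$ ($X{\left(G \right)} = \frac{7}{G + 24 \left(-11 - \frac{4}{7}\right)} = \frac{7}{G + 24 \left(- \frac{81}{7}\right)} = \frac{7}{G - \frac{1944}{7}} = \frac{7}{- \frac{1944}{7} + G}$)
$\frac{486293 + X{\left(251 + 179 \right)}}{-99908 - 37802} = \frac{486293 + \frac{49}{-1944 + 7 \left(251 + 179\right)}}{-99908 - 37802} = \frac{486293 + \frac{49}{-1944 + 7 \cdot 430}}{-137710} = \left(486293 + \frac{49}{-1944 + 3010}\right) \left(- \frac{1}{137710}\right) = \left(486293 + \frac{49}{1066}\right) \left(- \frac{1}{137710}\right) = \frac{518388387}{1066} \left(- \frac{1}{137710}\right) = - \frac{518388387}{146798860}$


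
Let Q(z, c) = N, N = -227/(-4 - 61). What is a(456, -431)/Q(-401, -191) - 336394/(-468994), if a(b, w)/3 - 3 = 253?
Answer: 11744270959/53230819 ≈ 220.63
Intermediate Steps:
a(b, w) = 768 (a(b, w) = 9 + 3*253 = 9 + 759 = 768)
N = 227/65 (N = -227/(-65) = -227*(-1/65) = 227/65 ≈ 3.4923)
Q(z, c) = 227/65
a(456, -431)/Q(-401, -191) - 336394/(-468994) = 768/(227/65) - 336394/(-468994) = 768*(65/227) - 336394*(-1/468994) = 49920/227 + 168197/234497 = 11744270959/53230819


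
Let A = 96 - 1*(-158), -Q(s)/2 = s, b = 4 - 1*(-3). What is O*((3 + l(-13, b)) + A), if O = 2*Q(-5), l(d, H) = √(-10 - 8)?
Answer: 5140 + 60*I*√2 ≈ 5140.0 + 84.853*I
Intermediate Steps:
b = 7 (b = 4 + 3 = 7)
Q(s) = -2*s
l(d, H) = 3*I*√2 (l(d, H) = √(-18) = 3*I*√2)
A = 254 (A = 96 + 158 = 254)
O = 20 (O = 2*(-2*(-5)) = 2*10 = 20)
O*((3 + l(-13, b)) + A) = 20*((3 + 3*I*√2) + 254) = 20*(257 + 3*I*√2) = 5140 + 60*I*√2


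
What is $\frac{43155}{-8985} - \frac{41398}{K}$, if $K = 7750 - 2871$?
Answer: $- \frac{5547755}{417503} \approx -13.288$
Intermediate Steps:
$K = 4879$
$\frac{43155}{-8985} - \frac{41398}{K} = \frac{43155}{-8985} - \frac{41398}{4879} = 43155 \left(- \frac{1}{8985}\right) - \frac{5914}{697} = - \frac{2877}{599} - \frac{5914}{697} = - \frac{5547755}{417503}$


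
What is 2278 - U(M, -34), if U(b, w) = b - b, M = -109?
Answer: 2278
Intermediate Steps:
U(b, w) = 0
2278 - U(M, -34) = 2278 - 1*0 = 2278 + 0 = 2278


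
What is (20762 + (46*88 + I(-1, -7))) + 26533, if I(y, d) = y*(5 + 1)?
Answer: 51337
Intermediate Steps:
I(y, d) = 6*y (I(y, d) = y*6 = 6*y)
(20762 + (46*88 + I(-1, -7))) + 26533 = (20762 + (46*88 + 6*(-1))) + 26533 = (20762 + (4048 - 6)) + 26533 = (20762 + 4042) + 26533 = 24804 + 26533 = 51337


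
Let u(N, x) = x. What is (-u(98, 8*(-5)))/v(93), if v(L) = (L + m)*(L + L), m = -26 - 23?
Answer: 5/1023 ≈ 0.0048876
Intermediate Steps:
m = -49
v(L) = 2*L*(-49 + L) (v(L) = (L - 49)*(L + L) = (-49 + L)*(2*L) = 2*L*(-49 + L))
(-u(98, 8*(-5)))/v(93) = (-8*(-5))/((2*93*(-49 + 93))) = (-1*(-40))/((2*93*44)) = 40/8184 = 40*(1/8184) = 5/1023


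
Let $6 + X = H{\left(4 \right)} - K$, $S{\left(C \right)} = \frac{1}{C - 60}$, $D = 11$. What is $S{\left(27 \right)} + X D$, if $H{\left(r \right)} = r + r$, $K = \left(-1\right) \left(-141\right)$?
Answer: $- \frac{50458}{33} \approx -1529.0$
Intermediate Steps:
$K = 141$
$S{\left(C \right)} = \frac{1}{-60 + C}$
$H{\left(r \right)} = 2 r$
$X = -139$ ($X = -6 + \left(2 \cdot 4 - 141\right) = -6 + \left(8 - 141\right) = -6 - 133 = -139$)
$S{\left(27 \right)} + X D = \frac{1}{-60 + 27} - 1529 = \frac{1}{-33} - 1529 = - \frac{1}{33} - 1529 = - \frac{50458}{33}$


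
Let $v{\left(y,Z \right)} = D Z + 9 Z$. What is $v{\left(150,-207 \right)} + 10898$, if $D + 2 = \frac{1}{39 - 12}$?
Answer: $\frac{28324}{3} \approx 9441.3$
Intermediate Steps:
$D = - \frac{53}{27}$ ($D = -2 + \frac{1}{39 - 12} = -2 + \frac{1}{27} = - \frac{53}{27} \approx -1.963$)
$v{\left(y,Z \right)} = \frac{190 Z}{27}$ ($v{\left(y,Z \right)} = - \frac{53 Z}{27} + 9 Z = \frac{190 Z}{27}$)
$v{\left(150,-207 \right)} + 10898 = \frac{190}{27} \left(-207\right) + 10898 = - \frac{4370}{3} + 10898 = \frac{28324}{3}$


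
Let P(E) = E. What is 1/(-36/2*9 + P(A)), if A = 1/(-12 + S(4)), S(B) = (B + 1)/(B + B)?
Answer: -91/14750 ≈ -0.0061695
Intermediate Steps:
S(B) = (1 + B)/(2*B) (S(B) = (1 + B)/((2*B)) = (1 + B)*(1/(2*B)) = (1 + B)/(2*B))
A = -8/91 (A = 1/(-12 + (1/2)*(1 + 4)/4) = 1/(-12 + (1/2)*(1/4)*5) = 1/(-12 + 5/8) = 1/(-91/8) = -8/91 ≈ -0.087912)
1/(-36/2*9 + P(A)) = 1/(-36/2*9 - 8/91) = 1/(-6*3*9 - 8/91) = 1/(-18*9 - 8/91) = 1/(-162 - 8/91) = 1/(-14750/91) = -91/14750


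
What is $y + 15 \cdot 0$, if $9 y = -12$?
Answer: $- \frac{4}{3} \approx -1.3333$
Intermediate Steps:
$y = - \frac{4}{3}$ ($y = \frac{1}{9} \left(-12\right) = - \frac{4}{3} \approx -1.3333$)
$y + 15 \cdot 0 = - \frac{4}{3} + 15 \cdot 0 = - \frac{4}{3} + 0 = - \frac{4}{3}$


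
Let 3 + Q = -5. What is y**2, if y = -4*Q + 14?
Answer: 2116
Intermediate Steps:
Q = -8 (Q = -3 - 5 = -8)
y = 46 (y = -4*(-8) + 14 = 32 + 14 = 46)
y**2 = 46**2 = 2116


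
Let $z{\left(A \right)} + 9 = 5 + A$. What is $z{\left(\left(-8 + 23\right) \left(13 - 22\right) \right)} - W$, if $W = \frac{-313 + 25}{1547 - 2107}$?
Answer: $- \frac{4883}{35} \approx -139.51$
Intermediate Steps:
$z{\left(A \right)} = -4 + A$ ($z{\left(A \right)} = -9 + \left(5 + A\right) = -4 + A$)
$W = \frac{18}{35}$ ($W = - \frac{288}{-560} = \left(-288\right) \left(- \frac{1}{560}\right) = \frac{18}{35} \approx 0.51429$)
$z{\left(\left(-8 + 23\right) \left(13 - 22\right) \right)} - W = \left(-4 + \left(-8 + 23\right) \left(13 - 22\right)\right) - \frac{18}{35} = \left(-4 + 15 \left(-9\right)\right) - \frac{18}{35} = \left(-4 - 135\right) - \frac{18}{35} = -139 - \frac{18}{35} = - \frac{4883}{35}$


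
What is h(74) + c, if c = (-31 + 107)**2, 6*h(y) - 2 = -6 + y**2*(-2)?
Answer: 3950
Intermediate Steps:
h(y) = -2/3 - y**2/3 (h(y) = 1/3 + (-6 + y**2*(-2))/6 = 1/3 + (-6 - 2*y**2)/6 = 1/3 + (-1 - y**2/3) = -2/3 - y**2/3)
c = 5776 (c = 76**2 = 5776)
h(74) + c = (-2/3 - 1/3*74**2) + 5776 = (-2/3 - 1/3*5476) + 5776 = (-2/3 - 5476/3) + 5776 = -1826 + 5776 = 3950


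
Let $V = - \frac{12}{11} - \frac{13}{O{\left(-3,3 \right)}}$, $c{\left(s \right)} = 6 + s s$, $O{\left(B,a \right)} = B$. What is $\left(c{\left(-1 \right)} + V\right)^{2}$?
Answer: $\frac{114244}{1089} \approx 104.91$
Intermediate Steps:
$c{\left(s \right)} = 6 + s^{2}$
$V = \frac{107}{33}$ ($V = - \frac{12}{11} - \frac{13}{-3} = \left(-12\right) \frac{1}{11} - - \frac{13}{3} = - \frac{12}{11} + \frac{13}{3} = \frac{107}{33} \approx 3.2424$)
$\left(c{\left(-1 \right)} + V\right)^{2} = \left(\left(6 + \left(-1\right)^{2}\right) + \frac{107}{33}\right)^{2} = \left(\left(6 + 1\right) + \frac{107}{33}\right)^{2} = \left(7 + \frac{107}{33}\right)^{2} = \left(\frac{338}{33}\right)^{2} = \frac{114244}{1089}$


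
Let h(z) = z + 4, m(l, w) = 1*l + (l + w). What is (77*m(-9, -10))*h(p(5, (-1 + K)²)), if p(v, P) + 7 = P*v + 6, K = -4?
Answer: -275968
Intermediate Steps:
m(l, w) = w + 2*l (m(l, w) = l + (l + w) = w + 2*l)
p(v, P) = -1 + P*v (p(v, P) = -7 + (P*v + 6) = -7 + (6 + P*v) = -1 + P*v)
h(z) = 4 + z
(77*m(-9, -10))*h(p(5, (-1 + K)²)) = (77*(-10 + 2*(-9)))*(4 + (-1 + (-1 - 4)²*5)) = (77*(-10 - 18))*(4 + (-1 + (-5)²*5)) = (77*(-28))*(4 + (-1 + 25*5)) = -2156*(4 + (-1 + 125)) = -2156*(4 + 124) = -2156*128 = -275968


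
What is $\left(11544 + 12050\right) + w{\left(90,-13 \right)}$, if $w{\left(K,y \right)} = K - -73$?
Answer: $23757$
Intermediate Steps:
$w{\left(K,y \right)} = 73 + K$ ($w{\left(K,y \right)} = K + 73 = 73 + K$)
$\left(11544 + 12050\right) + w{\left(90,-13 \right)} = \left(11544 + 12050\right) + \left(73 + 90\right) = 23594 + 163 = 23757$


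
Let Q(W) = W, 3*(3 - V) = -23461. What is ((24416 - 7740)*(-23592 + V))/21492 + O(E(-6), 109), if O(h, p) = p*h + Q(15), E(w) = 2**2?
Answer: -189949045/16119 ≈ -11784.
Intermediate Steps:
V = 23470/3 (V = 3 - 1/3*(-23461) = 3 + 23461/3 = 23470/3 ≈ 7823.3)
E(w) = 4
O(h, p) = 15 + h*p (O(h, p) = p*h + 15 = h*p + 15 = 15 + h*p)
((24416 - 7740)*(-23592 + V))/21492 + O(E(-6), 109) = ((24416 - 7740)*(-23592 + 23470/3))/21492 + (15 + 4*109) = (16676*(-47306/3))*(1/21492) + (15 + 436) = -788874856/3*1/21492 + 451 = -197218714/16119 + 451 = -189949045/16119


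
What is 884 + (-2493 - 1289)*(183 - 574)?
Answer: 1479646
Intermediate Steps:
884 + (-2493 - 1289)*(183 - 574) = 884 - 3782*(-391) = 884 + 1478762 = 1479646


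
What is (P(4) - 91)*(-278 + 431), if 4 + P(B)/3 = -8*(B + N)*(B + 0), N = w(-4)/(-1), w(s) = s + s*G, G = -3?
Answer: 42993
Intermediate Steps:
w(s) = -2*s (w(s) = s + s*(-3) = s - 3*s = -2*s)
N = -8 (N = -2*(-4)/(-1) = 8*(-1) = -8)
P(B) = -12 - 24*B*(-8 + B) (P(B) = -12 + 3*(-8*(B - 8)*(B + 0)) = -12 + 3*(-8*(-8 + B)*B) = -12 + 3*(-8*B*(-8 + B)) = -12 - 24*B*(-8 + B))
(P(4) - 91)*(-278 + 431) = ((-12 - 24*4² + 192*4) - 91)*(-278 + 431) = ((-12 - 24*16 + 768) - 91)*153 = ((-12 - 384 + 768) - 91)*153 = (372 - 91)*153 = 281*153 = 42993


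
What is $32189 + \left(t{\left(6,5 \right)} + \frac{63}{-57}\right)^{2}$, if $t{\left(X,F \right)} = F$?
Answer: $\frac{11625705}{361} \approx 32204.0$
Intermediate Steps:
$32189 + \left(t{\left(6,5 \right)} + \frac{63}{-57}\right)^{2} = 32189 + \left(5 + \frac{63}{-57}\right)^{2} = 32189 + \left(5 + 63 \left(- \frac{1}{57}\right)\right)^{2} = 32189 + \left(5 - \frac{21}{19}\right)^{2} = 32189 + \left(\frac{74}{19}\right)^{2} = 32189 + \frac{5476}{361} = \frac{11625705}{361}$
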